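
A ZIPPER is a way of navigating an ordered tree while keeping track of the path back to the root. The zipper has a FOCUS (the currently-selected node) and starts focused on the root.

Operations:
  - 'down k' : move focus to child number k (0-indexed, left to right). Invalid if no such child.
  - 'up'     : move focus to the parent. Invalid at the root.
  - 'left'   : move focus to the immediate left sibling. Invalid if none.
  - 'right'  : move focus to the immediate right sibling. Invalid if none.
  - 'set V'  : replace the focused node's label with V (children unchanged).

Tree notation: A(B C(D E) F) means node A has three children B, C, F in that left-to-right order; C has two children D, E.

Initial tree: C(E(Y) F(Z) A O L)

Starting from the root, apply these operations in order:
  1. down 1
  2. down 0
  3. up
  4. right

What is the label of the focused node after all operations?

Step 1 (down 1): focus=F path=1 depth=1 children=['Z'] left=['E'] right=['A', 'O', 'L'] parent=C
Step 2 (down 0): focus=Z path=1/0 depth=2 children=[] left=[] right=[] parent=F
Step 3 (up): focus=F path=1 depth=1 children=['Z'] left=['E'] right=['A', 'O', 'L'] parent=C
Step 4 (right): focus=A path=2 depth=1 children=[] left=['E', 'F'] right=['O', 'L'] parent=C

Answer: A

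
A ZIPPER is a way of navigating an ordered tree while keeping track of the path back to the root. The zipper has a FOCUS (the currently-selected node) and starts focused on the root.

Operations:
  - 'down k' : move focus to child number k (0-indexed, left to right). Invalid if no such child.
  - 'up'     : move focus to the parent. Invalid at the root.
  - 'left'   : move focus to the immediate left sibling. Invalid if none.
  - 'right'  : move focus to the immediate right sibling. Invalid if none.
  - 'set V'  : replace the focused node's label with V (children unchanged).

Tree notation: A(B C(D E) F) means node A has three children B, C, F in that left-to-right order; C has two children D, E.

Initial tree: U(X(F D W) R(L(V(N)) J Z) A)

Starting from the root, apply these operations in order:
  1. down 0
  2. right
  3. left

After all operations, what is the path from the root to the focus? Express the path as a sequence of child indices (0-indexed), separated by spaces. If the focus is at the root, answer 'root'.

Answer: 0

Derivation:
Step 1 (down 0): focus=X path=0 depth=1 children=['F', 'D', 'W'] left=[] right=['R', 'A'] parent=U
Step 2 (right): focus=R path=1 depth=1 children=['L', 'J', 'Z'] left=['X'] right=['A'] parent=U
Step 3 (left): focus=X path=0 depth=1 children=['F', 'D', 'W'] left=[] right=['R', 'A'] parent=U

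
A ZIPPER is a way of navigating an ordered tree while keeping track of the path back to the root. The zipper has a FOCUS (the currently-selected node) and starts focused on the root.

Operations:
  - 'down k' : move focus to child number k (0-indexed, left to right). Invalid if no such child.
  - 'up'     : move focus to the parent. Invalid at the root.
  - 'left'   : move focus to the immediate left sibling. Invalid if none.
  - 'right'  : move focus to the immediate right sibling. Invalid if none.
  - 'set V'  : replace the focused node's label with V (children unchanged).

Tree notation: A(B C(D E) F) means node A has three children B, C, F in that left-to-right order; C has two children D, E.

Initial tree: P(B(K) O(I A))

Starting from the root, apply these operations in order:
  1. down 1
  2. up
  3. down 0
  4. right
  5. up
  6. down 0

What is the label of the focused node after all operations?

Answer: B

Derivation:
Step 1 (down 1): focus=O path=1 depth=1 children=['I', 'A'] left=['B'] right=[] parent=P
Step 2 (up): focus=P path=root depth=0 children=['B', 'O'] (at root)
Step 3 (down 0): focus=B path=0 depth=1 children=['K'] left=[] right=['O'] parent=P
Step 4 (right): focus=O path=1 depth=1 children=['I', 'A'] left=['B'] right=[] parent=P
Step 5 (up): focus=P path=root depth=0 children=['B', 'O'] (at root)
Step 6 (down 0): focus=B path=0 depth=1 children=['K'] left=[] right=['O'] parent=P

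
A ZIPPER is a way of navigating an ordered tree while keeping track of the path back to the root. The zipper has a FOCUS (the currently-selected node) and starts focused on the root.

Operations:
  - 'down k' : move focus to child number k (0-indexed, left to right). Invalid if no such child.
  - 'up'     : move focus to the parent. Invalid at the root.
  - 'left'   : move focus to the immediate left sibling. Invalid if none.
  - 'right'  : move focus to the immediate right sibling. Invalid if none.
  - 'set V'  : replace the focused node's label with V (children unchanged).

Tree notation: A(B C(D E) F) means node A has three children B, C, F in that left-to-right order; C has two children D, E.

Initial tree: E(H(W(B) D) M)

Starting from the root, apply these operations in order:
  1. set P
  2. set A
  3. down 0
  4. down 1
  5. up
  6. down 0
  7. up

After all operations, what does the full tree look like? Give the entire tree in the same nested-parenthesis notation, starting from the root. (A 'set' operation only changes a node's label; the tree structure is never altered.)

Step 1 (set P): focus=P path=root depth=0 children=['H', 'M'] (at root)
Step 2 (set A): focus=A path=root depth=0 children=['H', 'M'] (at root)
Step 3 (down 0): focus=H path=0 depth=1 children=['W', 'D'] left=[] right=['M'] parent=A
Step 4 (down 1): focus=D path=0/1 depth=2 children=[] left=['W'] right=[] parent=H
Step 5 (up): focus=H path=0 depth=1 children=['W', 'D'] left=[] right=['M'] parent=A
Step 6 (down 0): focus=W path=0/0 depth=2 children=['B'] left=[] right=['D'] parent=H
Step 7 (up): focus=H path=0 depth=1 children=['W', 'D'] left=[] right=['M'] parent=A

Answer: A(H(W(B) D) M)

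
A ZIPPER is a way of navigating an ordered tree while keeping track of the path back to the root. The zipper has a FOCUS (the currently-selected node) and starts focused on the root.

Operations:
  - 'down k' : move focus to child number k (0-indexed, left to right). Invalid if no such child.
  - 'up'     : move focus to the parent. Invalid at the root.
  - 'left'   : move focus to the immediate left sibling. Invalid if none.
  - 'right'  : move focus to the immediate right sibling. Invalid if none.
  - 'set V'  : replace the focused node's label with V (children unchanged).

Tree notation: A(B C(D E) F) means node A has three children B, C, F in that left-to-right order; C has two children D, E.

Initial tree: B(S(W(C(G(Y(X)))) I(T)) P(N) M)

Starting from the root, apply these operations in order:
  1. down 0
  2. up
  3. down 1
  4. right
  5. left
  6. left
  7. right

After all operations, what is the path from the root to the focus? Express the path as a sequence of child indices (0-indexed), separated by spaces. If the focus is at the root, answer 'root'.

Answer: 1

Derivation:
Step 1 (down 0): focus=S path=0 depth=1 children=['W', 'I'] left=[] right=['P', 'M'] parent=B
Step 2 (up): focus=B path=root depth=0 children=['S', 'P', 'M'] (at root)
Step 3 (down 1): focus=P path=1 depth=1 children=['N'] left=['S'] right=['M'] parent=B
Step 4 (right): focus=M path=2 depth=1 children=[] left=['S', 'P'] right=[] parent=B
Step 5 (left): focus=P path=1 depth=1 children=['N'] left=['S'] right=['M'] parent=B
Step 6 (left): focus=S path=0 depth=1 children=['W', 'I'] left=[] right=['P', 'M'] parent=B
Step 7 (right): focus=P path=1 depth=1 children=['N'] left=['S'] right=['M'] parent=B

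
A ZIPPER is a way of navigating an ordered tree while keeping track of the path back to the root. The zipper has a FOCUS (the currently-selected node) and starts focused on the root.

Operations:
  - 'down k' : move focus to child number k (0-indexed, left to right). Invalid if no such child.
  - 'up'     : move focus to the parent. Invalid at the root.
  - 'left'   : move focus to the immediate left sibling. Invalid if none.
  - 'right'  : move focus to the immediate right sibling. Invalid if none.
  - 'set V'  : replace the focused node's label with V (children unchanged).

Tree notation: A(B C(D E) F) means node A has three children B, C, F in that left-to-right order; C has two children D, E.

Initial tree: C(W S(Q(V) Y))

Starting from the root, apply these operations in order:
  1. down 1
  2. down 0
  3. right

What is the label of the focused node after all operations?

Step 1 (down 1): focus=S path=1 depth=1 children=['Q', 'Y'] left=['W'] right=[] parent=C
Step 2 (down 0): focus=Q path=1/0 depth=2 children=['V'] left=[] right=['Y'] parent=S
Step 3 (right): focus=Y path=1/1 depth=2 children=[] left=['Q'] right=[] parent=S

Answer: Y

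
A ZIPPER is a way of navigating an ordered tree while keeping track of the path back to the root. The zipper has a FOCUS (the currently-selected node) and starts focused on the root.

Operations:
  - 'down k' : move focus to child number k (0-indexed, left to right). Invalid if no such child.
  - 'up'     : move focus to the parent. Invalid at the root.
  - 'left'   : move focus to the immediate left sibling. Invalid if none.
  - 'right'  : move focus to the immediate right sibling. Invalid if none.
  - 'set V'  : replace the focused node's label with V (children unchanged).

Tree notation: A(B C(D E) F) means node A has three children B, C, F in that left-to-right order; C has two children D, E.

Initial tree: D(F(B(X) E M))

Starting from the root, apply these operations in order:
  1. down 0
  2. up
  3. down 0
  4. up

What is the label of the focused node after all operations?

Answer: D

Derivation:
Step 1 (down 0): focus=F path=0 depth=1 children=['B', 'E', 'M'] left=[] right=[] parent=D
Step 2 (up): focus=D path=root depth=0 children=['F'] (at root)
Step 3 (down 0): focus=F path=0 depth=1 children=['B', 'E', 'M'] left=[] right=[] parent=D
Step 4 (up): focus=D path=root depth=0 children=['F'] (at root)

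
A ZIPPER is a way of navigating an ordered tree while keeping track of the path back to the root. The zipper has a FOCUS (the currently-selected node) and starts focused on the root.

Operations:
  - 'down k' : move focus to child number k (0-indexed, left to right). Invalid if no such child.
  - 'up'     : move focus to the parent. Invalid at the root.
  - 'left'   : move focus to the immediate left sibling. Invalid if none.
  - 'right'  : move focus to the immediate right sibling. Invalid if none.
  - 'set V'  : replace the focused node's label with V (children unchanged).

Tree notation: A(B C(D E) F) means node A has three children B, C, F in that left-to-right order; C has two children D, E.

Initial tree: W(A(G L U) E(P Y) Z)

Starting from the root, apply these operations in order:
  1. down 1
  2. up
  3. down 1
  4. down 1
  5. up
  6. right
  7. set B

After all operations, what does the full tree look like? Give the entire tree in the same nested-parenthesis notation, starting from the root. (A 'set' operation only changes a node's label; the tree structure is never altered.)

Step 1 (down 1): focus=E path=1 depth=1 children=['P', 'Y'] left=['A'] right=['Z'] parent=W
Step 2 (up): focus=W path=root depth=0 children=['A', 'E', 'Z'] (at root)
Step 3 (down 1): focus=E path=1 depth=1 children=['P', 'Y'] left=['A'] right=['Z'] parent=W
Step 4 (down 1): focus=Y path=1/1 depth=2 children=[] left=['P'] right=[] parent=E
Step 5 (up): focus=E path=1 depth=1 children=['P', 'Y'] left=['A'] right=['Z'] parent=W
Step 6 (right): focus=Z path=2 depth=1 children=[] left=['A', 'E'] right=[] parent=W
Step 7 (set B): focus=B path=2 depth=1 children=[] left=['A', 'E'] right=[] parent=W

Answer: W(A(G L U) E(P Y) B)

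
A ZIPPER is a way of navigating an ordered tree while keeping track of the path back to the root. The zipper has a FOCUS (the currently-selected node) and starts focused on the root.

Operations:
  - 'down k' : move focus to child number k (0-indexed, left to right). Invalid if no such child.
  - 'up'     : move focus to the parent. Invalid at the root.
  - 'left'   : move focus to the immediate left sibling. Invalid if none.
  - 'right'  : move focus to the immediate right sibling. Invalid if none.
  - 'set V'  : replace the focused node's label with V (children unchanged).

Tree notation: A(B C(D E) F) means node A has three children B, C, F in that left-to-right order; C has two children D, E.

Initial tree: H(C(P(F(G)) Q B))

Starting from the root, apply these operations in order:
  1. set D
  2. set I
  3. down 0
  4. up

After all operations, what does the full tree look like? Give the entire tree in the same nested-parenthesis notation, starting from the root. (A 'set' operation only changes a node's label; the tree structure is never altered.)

Answer: I(C(P(F(G)) Q B))

Derivation:
Step 1 (set D): focus=D path=root depth=0 children=['C'] (at root)
Step 2 (set I): focus=I path=root depth=0 children=['C'] (at root)
Step 3 (down 0): focus=C path=0 depth=1 children=['P', 'Q', 'B'] left=[] right=[] parent=I
Step 4 (up): focus=I path=root depth=0 children=['C'] (at root)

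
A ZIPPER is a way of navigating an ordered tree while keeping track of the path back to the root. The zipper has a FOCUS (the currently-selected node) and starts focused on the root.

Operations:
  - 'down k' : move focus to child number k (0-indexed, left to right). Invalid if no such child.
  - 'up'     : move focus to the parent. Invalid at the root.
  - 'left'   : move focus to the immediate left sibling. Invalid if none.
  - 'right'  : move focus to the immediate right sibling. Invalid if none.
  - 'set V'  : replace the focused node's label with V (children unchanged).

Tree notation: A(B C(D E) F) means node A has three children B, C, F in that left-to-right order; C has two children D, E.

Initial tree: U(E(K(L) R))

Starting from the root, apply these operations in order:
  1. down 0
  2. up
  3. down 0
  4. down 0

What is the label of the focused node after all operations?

Step 1 (down 0): focus=E path=0 depth=1 children=['K', 'R'] left=[] right=[] parent=U
Step 2 (up): focus=U path=root depth=0 children=['E'] (at root)
Step 3 (down 0): focus=E path=0 depth=1 children=['K', 'R'] left=[] right=[] parent=U
Step 4 (down 0): focus=K path=0/0 depth=2 children=['L'] left=[] right=['R'] parent=E

Answer: K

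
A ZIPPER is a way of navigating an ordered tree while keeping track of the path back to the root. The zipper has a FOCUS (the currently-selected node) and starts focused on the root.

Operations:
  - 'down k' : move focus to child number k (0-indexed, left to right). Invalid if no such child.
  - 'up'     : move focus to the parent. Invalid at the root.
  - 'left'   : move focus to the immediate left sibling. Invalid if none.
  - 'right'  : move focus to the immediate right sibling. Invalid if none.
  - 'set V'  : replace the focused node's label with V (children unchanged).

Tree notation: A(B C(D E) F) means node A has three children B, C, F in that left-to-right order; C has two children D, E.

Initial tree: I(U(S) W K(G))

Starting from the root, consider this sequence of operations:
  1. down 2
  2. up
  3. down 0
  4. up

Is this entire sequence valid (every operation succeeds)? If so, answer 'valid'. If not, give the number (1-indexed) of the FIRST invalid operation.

Answer: valid

Derivation:
Step 1 (down 2): focus=K path=2 depth=1 children=['G'] left=['U', 'W'] right=[] parent=I
Step 2 (up): focus=I path=root depth=0 children=['U', 'W', 'K'] (at root)
Step 3 (down 0): focus=U path=0 depth=1 children=['S'] left=[] right=['W', 'K'] parent=I
Step 4 (up): focus=I path=root depth=0 children=['U', 'W', 'K'] (at root)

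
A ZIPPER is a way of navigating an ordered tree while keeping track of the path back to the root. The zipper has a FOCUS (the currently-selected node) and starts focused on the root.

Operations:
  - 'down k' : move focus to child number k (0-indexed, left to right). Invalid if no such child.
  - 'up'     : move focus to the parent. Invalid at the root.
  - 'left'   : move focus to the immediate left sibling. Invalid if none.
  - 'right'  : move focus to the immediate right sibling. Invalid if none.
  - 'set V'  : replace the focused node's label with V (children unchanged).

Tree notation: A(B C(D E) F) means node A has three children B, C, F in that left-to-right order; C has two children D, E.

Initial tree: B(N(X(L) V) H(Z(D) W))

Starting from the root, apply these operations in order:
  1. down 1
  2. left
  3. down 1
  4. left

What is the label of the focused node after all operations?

Answer: X

Derivation:
Step 1 (down 1): focus=H path=1 depth=1 children=['Z', 'W'] left=['N'] right=[] parent=B
Step 2 (left): focus=N path=0 depth=1 children=['X', 'V'] left=[] right=['H'] parent=B
Step 3 (down 1): focus=V path=0/1 depth=2 children=[] left=['X'] right=[] parent=N
Step 4 (left): focus=X path=0/0 depth=2 children=['L'] left=[] right=['V'] parent=N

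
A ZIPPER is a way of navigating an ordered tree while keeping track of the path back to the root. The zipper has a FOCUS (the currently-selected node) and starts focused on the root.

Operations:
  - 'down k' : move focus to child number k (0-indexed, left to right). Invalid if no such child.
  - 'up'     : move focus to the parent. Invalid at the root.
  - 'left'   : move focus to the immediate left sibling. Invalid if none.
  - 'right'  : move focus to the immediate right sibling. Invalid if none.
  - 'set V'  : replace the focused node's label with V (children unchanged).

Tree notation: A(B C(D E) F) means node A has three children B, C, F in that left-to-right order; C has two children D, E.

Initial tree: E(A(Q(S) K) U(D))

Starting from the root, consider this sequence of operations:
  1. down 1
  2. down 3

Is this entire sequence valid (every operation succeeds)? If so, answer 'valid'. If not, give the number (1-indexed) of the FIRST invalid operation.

Answer: 2

Derivation:
Step 1 (down 1): focus=U path=1 depth=1 children=['D'] left=['A'] right=[] parent=E
Step 2 (down 3): INVALID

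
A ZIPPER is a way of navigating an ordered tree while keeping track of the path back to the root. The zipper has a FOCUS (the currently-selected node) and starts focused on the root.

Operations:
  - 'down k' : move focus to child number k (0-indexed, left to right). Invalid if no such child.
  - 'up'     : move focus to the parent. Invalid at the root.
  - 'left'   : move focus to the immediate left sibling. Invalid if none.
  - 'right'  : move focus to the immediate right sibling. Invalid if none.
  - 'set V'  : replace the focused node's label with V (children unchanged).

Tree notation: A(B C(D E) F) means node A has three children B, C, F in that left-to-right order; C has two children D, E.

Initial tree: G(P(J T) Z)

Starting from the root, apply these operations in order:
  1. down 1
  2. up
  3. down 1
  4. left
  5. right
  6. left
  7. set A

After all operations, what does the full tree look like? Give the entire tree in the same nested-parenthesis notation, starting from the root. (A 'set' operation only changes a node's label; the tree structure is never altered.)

Step 1 (down 1): focus=Z path=1 depth=1 children=[] left=['P'] right=[] parent=G
Step 2 (up): focus=G path=root depth=0 children=['P', 'Z'] (at root)
Step 3 (down 1): focus=Z path=1 depth=1 children=[] left=['P'] right=[] parent=G
Step 4 (left): focus=P path=0 depth=1 children=['J', 'T'] left=[] right=['Z'] parent=G
Step 5 (right): focus=Z path=1 depth=1 children=[] left=['P'] right=[] parent=G
Step 6 (left): focus=P path=0 depth=1 children=['J', 'T'] left=[] right=['Z'] parent=G
Step 7 (set A): focus=A path=0 depth=1 children=['J', 'T'] left=[] right=['Z'] parent=G

Answer: G(A(J T) Z)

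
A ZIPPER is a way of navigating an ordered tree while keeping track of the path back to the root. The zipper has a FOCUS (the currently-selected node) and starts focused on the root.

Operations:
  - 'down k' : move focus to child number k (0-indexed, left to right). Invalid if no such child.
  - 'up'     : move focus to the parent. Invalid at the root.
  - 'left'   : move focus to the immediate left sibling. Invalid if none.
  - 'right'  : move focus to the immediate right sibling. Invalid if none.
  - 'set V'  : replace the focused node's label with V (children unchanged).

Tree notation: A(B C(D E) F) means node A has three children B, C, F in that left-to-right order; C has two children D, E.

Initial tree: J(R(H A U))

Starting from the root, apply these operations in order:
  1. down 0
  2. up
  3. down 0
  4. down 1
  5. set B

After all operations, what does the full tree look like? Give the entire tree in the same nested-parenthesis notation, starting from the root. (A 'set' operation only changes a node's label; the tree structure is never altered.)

Answer: J(R(H B U))

Derivation:
Step 1 (down 0): focus=R path=0 depth=1 children=['H', 'A', 'U'] left=[] right=[] parent=J
Step 2 (up): focus=J path=root depth=0 children=['R'] (at root)
Step 3 (down 0): focus=R path=0 depth=1 children=['H', 'A', 'U'] left=[] right=[] parent=J
Step 4 (down 1): focus=A path=0/1 depth=2 children=[] left=['H'] right=['U'] parent=R
Step 5 (set B): focus=B path=0/1 depth=2 children=[] left=['H'] right=['U'] parent=R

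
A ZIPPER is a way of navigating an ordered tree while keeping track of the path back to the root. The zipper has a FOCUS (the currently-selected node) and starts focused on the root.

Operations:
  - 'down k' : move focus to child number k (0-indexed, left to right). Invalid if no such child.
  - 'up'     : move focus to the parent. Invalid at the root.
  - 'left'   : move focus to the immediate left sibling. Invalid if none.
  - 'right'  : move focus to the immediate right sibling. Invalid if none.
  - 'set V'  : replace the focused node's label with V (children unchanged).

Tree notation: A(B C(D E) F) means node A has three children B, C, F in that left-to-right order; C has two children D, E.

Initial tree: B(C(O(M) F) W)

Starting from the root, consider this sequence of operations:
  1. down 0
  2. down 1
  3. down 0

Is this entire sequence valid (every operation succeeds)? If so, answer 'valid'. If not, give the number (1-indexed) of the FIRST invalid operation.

Step 1 (down 0): focus=C path=0 depth=1 children=['O', 'F'] left=[] right=['W'] parent=B
Step 2 (down 1): focus=F path=0/1 depth=2 children=[] left=['O'] right=[] parent=C
Step 3 (down 0): INVALID

Answer: 3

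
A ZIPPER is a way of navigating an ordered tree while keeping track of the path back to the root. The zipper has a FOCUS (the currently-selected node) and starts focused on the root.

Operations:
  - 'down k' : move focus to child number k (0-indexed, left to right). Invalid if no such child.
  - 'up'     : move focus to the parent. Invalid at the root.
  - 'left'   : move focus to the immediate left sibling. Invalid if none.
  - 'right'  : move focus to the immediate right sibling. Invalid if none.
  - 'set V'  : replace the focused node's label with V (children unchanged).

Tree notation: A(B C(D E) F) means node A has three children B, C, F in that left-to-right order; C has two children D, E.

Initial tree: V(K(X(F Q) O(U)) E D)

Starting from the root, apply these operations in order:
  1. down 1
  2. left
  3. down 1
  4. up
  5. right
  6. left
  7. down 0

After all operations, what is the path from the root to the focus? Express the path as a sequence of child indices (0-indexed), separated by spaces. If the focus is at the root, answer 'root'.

Step 1 (down 1): focus=E path=1 depth=1 children=[] left=['K'] right=['D'] parent=V
Step 2 (left): focus=K path=0 depth=1 children=['X', 'O'] left=[] right=['E', 'D'] parent=V
Step 3 (down 1): focus=O path=0/1 depth=2 children=['U'] left=['X'] right=[] parent=K
Step 4 (up): focus=K path=0 depth=1 children=['X', 'O'] left=[] right=['E', 'D'] parent=V
Step 5 (right): focus=E path=1 depth=1 children=[] left=['K'] right=['D'] parent=V
Step 6 (left): focus=K path=0 depth=1 children=['X', 'O'] left=[] right=['E', 'D'] parent=V
Step 7 (down 0): focus=X path=0/0 depth=2 children=['F', 'Q'] left=[] right=['O'] parent=K

Answer: 0 0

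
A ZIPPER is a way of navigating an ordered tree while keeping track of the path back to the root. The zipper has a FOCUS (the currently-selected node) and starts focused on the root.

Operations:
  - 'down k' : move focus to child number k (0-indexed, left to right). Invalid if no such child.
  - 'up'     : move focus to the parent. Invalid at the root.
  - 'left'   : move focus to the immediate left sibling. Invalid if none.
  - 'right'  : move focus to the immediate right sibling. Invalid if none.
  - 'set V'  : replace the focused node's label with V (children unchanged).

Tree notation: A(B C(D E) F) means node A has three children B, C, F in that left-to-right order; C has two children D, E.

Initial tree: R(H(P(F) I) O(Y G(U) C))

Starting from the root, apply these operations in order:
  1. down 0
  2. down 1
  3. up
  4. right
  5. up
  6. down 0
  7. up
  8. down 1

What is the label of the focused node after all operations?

Step 1 (down 0): focus=H path=0 depth=1 children=['P', 'I'] left=[] right=['O'] parent=R
Step 2 (down 1): focus=I path=0/1 depth=2 children=[] left=['P'] right=[] parent=H
Step 3 (up): focus=H path=0 depth=1 children=['P', 'I'] left=[] right=['O'] parent=R
Step 4 (right): focus=O path=1 depth=1 children=['Y', 'G', 'C'] left=['H'] right=[] parent=R
Step 5 (up): focus=R path=root depth=0 children=['H', 'O'] (at root)
Step 6 (down 0): focus=H path=0 depth=1 children=['P', 'I'] left=[] right=['O'] parent=R
Step 7 (up): focus=R path=root depth=0 children=['H', 'O'] (at root)
Step 8 (down 1): focus=O path=1 depth=1 children=['Y', 'G', 'C'] left=['H'] right=[] parent=R

Answer: O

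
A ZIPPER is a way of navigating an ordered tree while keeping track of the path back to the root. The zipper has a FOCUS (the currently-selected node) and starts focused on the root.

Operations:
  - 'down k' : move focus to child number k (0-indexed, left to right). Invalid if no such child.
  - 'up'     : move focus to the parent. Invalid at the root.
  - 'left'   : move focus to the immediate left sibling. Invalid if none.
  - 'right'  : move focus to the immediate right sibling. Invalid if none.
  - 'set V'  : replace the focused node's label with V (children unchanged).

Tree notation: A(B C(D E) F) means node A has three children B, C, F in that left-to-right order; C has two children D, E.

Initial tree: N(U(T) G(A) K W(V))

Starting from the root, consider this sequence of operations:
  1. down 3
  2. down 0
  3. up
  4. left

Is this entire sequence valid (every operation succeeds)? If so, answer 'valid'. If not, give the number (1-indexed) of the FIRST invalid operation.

Step 1 (down 3): focus=W path=3 depth=1 children=['V'] left=['U', 'G', 'K'] right=[] parent=N
Step 2 (down 0): focus=V path=3/0 depth=2 children=[] left=[] right=[] parent=W
Step 3 (up): focus=W path=3 depth=1 children=['V'] left=['U', 'G', 'K'] right=[] parent=N
Step 4 (left): focus=K path=2 depth=1 children=[] left=['U', 'G'] right=['W'] parent=N

Answer: valid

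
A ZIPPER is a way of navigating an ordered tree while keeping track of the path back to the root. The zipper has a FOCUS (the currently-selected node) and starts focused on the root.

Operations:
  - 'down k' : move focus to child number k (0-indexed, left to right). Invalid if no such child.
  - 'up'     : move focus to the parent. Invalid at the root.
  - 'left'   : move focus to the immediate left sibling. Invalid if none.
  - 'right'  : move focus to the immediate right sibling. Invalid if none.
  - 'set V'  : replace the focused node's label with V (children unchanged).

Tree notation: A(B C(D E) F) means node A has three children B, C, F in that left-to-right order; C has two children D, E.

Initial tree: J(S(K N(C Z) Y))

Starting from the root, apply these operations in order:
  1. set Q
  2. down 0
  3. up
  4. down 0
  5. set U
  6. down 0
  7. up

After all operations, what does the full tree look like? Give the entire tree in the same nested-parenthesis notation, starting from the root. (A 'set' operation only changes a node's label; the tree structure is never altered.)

Step 1 (set Q): focus=Q path=root depth=0 children=['S'] (at root)
Step 2 (down 0): focus=S path=0 depth=1 children=['K', 'N', 'Y'] left=[] right=[] parent=Q
Step 3 (up): focus=Q path=root depth=0 children=['S'] (at root)
Step 4 (down 0): focus=S path=0 depth=1 children=['K', 'N', 'Y'] left=[] right=[] parent=Q
Step 5 (set U): focus=U path=0 depth=1 children=['K', 'N', 'Y'] left=[] right=[] parent=Q
Step 6 (down 0): focus=K path=0/0 depth=2 children=[] left=[] right=['N', 'Y'] parent=U
Step 7 (up): focus=U path=0 depth=1 children=['K', 'N', 'Y'] left=[] right=[] parent=Q

Answer: Q(U(K N(C Z) Y))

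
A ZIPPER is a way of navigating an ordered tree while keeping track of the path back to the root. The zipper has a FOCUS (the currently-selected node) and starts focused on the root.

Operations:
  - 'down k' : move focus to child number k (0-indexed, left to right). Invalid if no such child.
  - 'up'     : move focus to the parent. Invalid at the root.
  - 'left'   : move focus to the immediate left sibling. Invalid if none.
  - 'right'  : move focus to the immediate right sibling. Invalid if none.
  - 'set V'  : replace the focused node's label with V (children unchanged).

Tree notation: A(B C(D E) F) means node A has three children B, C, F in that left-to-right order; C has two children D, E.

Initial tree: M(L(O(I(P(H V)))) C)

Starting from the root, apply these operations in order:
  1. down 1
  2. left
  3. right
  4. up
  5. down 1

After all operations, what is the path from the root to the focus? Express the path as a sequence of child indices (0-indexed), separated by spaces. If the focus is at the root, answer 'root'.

Step 1 (down 1): focus=C path=1 depth=1 children=[] left=['L'] right=[] parent=M
Step 2 (left): focus=L path=0 depth=1 children=['O'] left=[] right=['C'] parent=M
Step 3 (right): focus=C path=1 depth=1 children=[] left=['L'] right=[] parent=M
Step 4 (up): focus=M path=root depth=0 children=['L', 'C'] (at root)
Step 5 (down 1): focus=C path=1 depth=1 children=[] left=['L'] right=[] parent=M

Answer: 1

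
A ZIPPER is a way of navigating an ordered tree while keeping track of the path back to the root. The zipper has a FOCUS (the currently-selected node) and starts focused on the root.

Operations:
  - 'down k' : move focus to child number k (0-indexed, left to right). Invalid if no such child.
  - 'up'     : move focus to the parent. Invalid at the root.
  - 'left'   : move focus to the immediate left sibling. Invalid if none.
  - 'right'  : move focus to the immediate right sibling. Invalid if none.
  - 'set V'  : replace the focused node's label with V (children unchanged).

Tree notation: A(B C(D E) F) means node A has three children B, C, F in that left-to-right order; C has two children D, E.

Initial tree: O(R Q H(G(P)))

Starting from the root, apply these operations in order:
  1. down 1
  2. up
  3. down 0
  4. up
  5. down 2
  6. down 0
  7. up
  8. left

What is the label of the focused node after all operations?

Answer: Q

Derivation:
Step 1 (down 1): focus=Q path=1 depth=1 children=[] left=['R'] right=['H'] parent=O
Step 2 (up): focus=O path=root depth=0 children=['R', 'Q', 'H'] (at root)
Step 3 (down 0): focus=R path=0 depth=1 children=[] left=[] right=['Q', 'H'] parent=O
Step 4 (up): focus=O path=root depth=0 children=['R', 'Q', 'H'] (at root)
Step 5 (down 2): focus=H path=2 depth=1 children=['G'] left=['R', 'Q'] right=[] parent=O
Step 6 (down 0): focus=G path=2/0 depth=2 children=['P'] left=[] right=[] parent=H
Step 7 (up): focus=H path=2 depth=1 children=['G'] left=['R', 'Q'] right=[] parent=O
Step 8 (left): focus=Q path=1 depth=1 children=[] left=['R'] right=['H'] parent=O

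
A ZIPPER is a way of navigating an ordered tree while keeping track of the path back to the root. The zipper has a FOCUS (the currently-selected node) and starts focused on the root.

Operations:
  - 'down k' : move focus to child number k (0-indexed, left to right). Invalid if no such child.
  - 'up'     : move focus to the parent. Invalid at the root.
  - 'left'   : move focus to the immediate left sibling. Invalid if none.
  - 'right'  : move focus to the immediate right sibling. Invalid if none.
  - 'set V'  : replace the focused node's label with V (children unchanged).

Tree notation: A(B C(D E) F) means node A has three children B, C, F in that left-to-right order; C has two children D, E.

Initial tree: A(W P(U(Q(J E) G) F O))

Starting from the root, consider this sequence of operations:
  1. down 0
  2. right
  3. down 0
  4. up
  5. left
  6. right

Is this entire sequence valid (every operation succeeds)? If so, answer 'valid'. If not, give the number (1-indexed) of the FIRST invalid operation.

Step 1 (down 0): focus=W path=0 depth=1 children=[] left=[] right=['P'] parent=A
Step 2 (right): focus=P path=1 depth=1 children=['U', 'F', 'O'] left=['W'] right=[] parent=A
Step 3 (down 0): focus=U path=1/0 depth=2 children=['Q', 'G'] left=[] right=['F', 'O'] parent=P
Step 4 (up): focus=P path=1 depth=1 children=['U', 'F', 'O'] left=['W'] right=[] parent=A
Step 5 (left): focus=W path=0 depth=1 children=[] left=[] right=['P'] parent=A
Step 6 (right): focus=P path=1 depth=1 children=['U', 'F', 'O'] left=['W'] right=[] parent=A

Answer: valid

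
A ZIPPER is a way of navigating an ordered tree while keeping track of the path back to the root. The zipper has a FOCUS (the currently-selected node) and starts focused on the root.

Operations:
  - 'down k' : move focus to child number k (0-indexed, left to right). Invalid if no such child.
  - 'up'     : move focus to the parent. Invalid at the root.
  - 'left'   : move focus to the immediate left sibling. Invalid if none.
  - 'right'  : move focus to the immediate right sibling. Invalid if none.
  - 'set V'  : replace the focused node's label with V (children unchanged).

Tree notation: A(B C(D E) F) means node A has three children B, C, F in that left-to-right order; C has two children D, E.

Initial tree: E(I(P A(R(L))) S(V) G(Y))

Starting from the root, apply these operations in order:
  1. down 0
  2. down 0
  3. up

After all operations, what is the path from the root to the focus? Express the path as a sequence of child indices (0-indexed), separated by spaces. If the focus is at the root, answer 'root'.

Step 1 (down 0): focus=I path=0 depth=1 children=['P', 'A'] left=[] right=['S', 'G'] parent=E
Step 2 (down 0): focus=P path=0/0 depth=2 children=[] left=[] right=['A'] parent=I
Step 3 (up): focus=I path=0 depth=1 children=['P', 'A'] left=[] right=['S', 'G'] parent=E

Answer: 0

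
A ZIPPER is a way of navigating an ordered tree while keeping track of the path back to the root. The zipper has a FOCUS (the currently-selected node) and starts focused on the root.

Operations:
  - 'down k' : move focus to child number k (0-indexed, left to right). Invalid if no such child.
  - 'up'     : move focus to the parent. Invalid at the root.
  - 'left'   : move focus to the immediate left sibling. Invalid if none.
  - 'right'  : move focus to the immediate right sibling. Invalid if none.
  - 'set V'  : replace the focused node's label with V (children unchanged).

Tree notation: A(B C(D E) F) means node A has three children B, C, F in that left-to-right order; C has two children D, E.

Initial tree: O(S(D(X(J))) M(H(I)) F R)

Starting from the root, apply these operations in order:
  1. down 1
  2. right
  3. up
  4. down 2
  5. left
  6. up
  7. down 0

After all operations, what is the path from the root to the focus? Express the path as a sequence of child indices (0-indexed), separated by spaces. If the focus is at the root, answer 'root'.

Answer: 0

Derivation:
Step 1 (down 1): focus=M path=1 depth=1 children=['H'] left=['S'] right=['F', 'R'] parent=O
Step 2 (right): focus=F path=2 depth=1 children=[] left=['S', 'M'] right=['R'] parent=O
Step 3 (up): focus=O path=root depth=0 children=['S', 'M', 'F', 'R'] (at root)
Step 4 (down 2): focus=F path=2 depth=1 children=[] left=['S', 'M'] right=['R'] parent=O
Step 5 (left): focus=M path=1 depth=1 children=['H'] left=['S'] right=['F', 'R'] parent=O
Step 6 (up): focus=O path=root depth=0 children=['S', 'M', 'F', 'R'] (at root)
Step 7 (down 0): focus=S path=0 depth=1 children=['D'] left=[] right=['M', 'F', 'R'] parent=O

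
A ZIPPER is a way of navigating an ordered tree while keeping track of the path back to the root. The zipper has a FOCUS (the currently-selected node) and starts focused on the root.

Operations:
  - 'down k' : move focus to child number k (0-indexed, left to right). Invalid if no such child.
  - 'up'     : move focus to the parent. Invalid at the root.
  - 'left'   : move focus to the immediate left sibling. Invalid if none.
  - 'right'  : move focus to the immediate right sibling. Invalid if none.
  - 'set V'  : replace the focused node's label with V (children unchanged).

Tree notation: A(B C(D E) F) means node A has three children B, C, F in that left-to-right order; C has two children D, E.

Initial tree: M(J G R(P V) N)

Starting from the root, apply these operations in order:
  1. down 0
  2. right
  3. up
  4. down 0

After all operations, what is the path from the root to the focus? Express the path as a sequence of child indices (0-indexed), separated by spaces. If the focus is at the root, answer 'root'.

Answer: 0

Derivation:
Step 1 (down 0): focus=J path=0 depth=1 children=[] left=[] right=['G', 'R', 'N'] parent=M
Step 2 (right): focus=G path=1 depth=1 children=[] left=['J'] right=['R', 'N'] parent=M
Step 3 (up): focus=M path=root depth=0 children=['J', 'G', 'R', 'N'] (at root)
Step 4 (down 0): focus=J path=0 depth=1 children=[] left=[] right=['G', 'R', 'N'] parent=M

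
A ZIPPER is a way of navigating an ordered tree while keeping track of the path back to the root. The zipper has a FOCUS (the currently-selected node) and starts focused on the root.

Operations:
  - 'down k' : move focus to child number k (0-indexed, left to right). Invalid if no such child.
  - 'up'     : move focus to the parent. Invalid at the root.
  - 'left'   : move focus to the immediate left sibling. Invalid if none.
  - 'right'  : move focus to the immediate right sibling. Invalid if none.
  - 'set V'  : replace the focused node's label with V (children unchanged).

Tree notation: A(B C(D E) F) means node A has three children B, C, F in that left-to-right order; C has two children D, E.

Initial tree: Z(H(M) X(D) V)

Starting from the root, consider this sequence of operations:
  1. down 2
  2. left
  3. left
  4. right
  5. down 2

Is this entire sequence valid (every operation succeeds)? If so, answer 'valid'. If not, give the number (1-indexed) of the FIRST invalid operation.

Answer: 5

Derivation:
Step 1 (down 2): focus=V path=2 depth=1 children=[] left=['H', 'X'] right=[] parent=Z
Step 2 (left): focus=X path=1 depth=1 children=['D'] left=['H'] right=['V'] parent=Z
Step 3 (left): focus=H path=0 depth=1 children=['M'] left=[] right=['X', 'V'] parent=Z
Step 4 (right): focus=X path=1 depth=1 children=['D'] left=['H'] right=['V'] parent=Z
Step 5 (down 2): INVALID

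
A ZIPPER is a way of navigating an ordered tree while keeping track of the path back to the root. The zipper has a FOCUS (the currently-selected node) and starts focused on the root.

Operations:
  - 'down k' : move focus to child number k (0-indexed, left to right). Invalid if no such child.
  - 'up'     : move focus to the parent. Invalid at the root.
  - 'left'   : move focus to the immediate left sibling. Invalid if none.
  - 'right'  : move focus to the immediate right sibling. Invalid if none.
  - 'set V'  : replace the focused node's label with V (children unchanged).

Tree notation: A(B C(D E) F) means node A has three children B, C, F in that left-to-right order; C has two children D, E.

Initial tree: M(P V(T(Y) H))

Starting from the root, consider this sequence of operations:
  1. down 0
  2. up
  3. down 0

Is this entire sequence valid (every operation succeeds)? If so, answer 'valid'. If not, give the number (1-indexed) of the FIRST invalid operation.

Step 1 (down 0): focus=P path=0 depth=1 children=[] left=[] right=['V'] parent=M
Step 2 (up): focus=M path=root depth=0 children=['P', 'V'] (at root)
Step 3 (down 0): focus=P path=0 depth=1 children=[] left=[] right=['V'] parent=M

Answer: valid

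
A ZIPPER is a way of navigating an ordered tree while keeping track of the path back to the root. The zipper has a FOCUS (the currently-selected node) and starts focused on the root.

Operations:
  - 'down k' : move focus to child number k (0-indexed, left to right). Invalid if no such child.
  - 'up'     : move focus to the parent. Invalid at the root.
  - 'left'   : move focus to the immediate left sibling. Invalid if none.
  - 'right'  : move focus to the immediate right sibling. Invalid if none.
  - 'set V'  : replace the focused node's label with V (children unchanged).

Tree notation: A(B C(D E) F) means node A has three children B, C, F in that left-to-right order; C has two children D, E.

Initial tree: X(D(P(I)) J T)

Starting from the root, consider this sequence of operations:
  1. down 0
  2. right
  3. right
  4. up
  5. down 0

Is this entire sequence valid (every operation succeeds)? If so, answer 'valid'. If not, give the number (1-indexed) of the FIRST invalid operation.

Answer: valid

Derivation:
Step 1 (down 0): focus=D path=0 depth=1 children=['P'] left=[] right=['J', 'T'] parent=X
Step 2 (right): focus=J path=1 depth=1 children=[] left=['D'] right=['T'] parent=X
Step 3 (right): focus=T path=2 depth=1 children=[] left=['D', 'J'] right=[] parent=X
Step 4 (up): focus=X path=root depth=0 children=['D', 'J', 'T'] (at root)
Step 5 (down 0): focus=D path=0 depth=1 children=['P'] left=[] right=['J', 'T'] parent=X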